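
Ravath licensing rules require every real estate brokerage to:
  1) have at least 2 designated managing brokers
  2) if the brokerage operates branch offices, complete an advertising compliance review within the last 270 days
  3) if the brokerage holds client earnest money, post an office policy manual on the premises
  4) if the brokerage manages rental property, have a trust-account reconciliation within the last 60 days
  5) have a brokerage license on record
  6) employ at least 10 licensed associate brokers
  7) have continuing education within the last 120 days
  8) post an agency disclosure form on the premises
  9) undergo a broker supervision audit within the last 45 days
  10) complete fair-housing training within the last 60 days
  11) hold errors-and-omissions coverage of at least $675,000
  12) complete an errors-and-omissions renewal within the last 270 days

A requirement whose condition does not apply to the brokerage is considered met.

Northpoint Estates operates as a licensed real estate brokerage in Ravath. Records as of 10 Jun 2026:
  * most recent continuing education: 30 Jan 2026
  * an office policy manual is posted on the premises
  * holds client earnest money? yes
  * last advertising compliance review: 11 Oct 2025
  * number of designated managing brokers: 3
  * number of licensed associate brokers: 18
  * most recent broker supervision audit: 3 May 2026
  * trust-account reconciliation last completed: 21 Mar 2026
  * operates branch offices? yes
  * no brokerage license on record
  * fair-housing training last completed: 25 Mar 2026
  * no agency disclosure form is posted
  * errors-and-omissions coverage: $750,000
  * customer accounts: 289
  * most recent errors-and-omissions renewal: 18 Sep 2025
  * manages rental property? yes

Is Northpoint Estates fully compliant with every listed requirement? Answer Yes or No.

No

1. designated managing brokers 3 ≥ 2 → met
2. condition 'operates branch offices' holds; advertising compliance review 242 days ago vs limit 270 → met
3. condition 'holds client earnest money' holds; office policy manual present → met
4. condition 'manages rental property' holds; trust-account reconciliation 81 days ago vs limit 60 → not met
5. brokerage license absent → not met
6. licensed associate brokers 18 ≥ 10 → met
7. continuing education 131 days ago vs limit 120 → not met
8. agency disclosure form absent → not met
9. broker supervision audit 38 days ago vs limit 45 → met
10. fair-housing training 77 days ago vs limit 60 → not met
11. errors-and-omissions coverage $750,000 ≥ $675,000 → met
12. errors-and-omissions renewal 265 days ago vs limit 270 → met
Not met: 4, 5, 7, 8, 10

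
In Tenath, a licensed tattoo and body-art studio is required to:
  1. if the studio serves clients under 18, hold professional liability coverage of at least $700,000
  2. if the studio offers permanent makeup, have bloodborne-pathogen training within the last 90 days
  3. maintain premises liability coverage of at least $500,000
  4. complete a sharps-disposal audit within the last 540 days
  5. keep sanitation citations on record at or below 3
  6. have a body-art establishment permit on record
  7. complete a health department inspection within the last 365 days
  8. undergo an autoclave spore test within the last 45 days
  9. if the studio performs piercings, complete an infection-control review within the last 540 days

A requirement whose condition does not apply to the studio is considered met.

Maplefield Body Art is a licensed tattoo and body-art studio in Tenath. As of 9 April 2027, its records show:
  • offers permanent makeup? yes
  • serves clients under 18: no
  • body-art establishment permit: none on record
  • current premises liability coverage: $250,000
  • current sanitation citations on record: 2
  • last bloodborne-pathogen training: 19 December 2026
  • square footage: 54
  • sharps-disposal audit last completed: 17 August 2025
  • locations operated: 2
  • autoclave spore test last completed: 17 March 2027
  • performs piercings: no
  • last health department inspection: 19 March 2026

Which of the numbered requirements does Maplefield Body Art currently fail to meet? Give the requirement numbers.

2, 3, 4, 6, 7

1. condition 'serves clients under 18' does not hold → requirement n/a → met
2. condition 'offers permanent makeup' holds; bloodborne-pathogen training 111 days ago vs limit 90 → not met
3. premises liability coverage $250,000 < $500,000 → not met
4. sharps-disposal audit 600 days ago vs limit 540 → not met
5. sanitation citations on record 2 ≤ 3 → met
6. body-art establishment permit absent → not met
7. health department inspection 386 days ago vs limit 365 → not met
8. autoclave spore test 23 days ago vs limit 45 → met
9. condition 'performs piercings' does not hold → requirement n/a → met
Not met: 2, 3, 4, 6, 7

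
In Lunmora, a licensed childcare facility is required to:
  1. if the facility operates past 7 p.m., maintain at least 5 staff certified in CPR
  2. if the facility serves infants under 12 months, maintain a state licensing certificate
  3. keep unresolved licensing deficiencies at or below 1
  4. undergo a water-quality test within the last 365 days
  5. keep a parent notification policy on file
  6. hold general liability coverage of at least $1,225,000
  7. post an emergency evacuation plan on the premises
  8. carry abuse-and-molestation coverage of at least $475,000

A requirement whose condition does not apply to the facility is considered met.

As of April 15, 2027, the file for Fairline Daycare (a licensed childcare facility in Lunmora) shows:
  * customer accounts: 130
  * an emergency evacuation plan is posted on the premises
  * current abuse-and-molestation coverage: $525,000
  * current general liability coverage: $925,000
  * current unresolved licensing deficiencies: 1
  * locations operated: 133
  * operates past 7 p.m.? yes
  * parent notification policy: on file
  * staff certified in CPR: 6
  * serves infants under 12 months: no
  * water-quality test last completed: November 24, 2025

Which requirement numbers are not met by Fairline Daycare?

1. condition 'operates past 7 p.m.' holds; staff certified in CPR 6 ≥ 5 → met
2. condition 'serves infants under 12 months' does not hold → requirement n/a → met
3. unresolved licensing deficiencies 1 ≤ 1 → met
4. water-quality test 507 days ago vs limit 365 → not met
5. parent notification policy present → met
6. general liability coverage $925,000 < $1,225,000 → not met
7. emergency evacuation plan present → met
8. abuse-and-molestation coverage $525,000 ≥ $475,000 → met
Not met: 4, 6

4, 6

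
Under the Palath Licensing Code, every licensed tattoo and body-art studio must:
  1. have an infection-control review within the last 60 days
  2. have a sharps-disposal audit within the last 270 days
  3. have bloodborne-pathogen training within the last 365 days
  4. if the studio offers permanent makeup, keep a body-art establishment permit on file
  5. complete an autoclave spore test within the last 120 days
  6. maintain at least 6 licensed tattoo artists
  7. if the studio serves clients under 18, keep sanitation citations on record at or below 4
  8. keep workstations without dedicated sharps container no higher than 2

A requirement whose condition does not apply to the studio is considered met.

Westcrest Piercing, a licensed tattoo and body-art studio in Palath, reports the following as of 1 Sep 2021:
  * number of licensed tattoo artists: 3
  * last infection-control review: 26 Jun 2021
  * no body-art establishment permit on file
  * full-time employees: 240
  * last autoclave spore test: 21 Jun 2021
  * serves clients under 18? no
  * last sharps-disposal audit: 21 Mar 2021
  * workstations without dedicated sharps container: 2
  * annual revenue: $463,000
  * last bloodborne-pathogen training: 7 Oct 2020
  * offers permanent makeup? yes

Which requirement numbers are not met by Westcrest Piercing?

1, 4, 6

1. infection-control review 67 days ago vs limit 60 → not met
2. sharps-disposal audit 164 days ago vs limit 270 → met
3. bloodborne-pathogen training 329 days ago vs limit 365 → met
4. condition 'offers permanent makeup' holds; body-art establishment permit absent → not met
5. autoclave spore test 72 days ago vs limit 120 → met
6. licensed tattoo artists 3 < 6 → not met
7. condition 'serves clients under 18' does not hold → requirement n/a → met
8. workstations without dedicated sharps container 2 ≤ 2 → met
Not met: 1, 4, 6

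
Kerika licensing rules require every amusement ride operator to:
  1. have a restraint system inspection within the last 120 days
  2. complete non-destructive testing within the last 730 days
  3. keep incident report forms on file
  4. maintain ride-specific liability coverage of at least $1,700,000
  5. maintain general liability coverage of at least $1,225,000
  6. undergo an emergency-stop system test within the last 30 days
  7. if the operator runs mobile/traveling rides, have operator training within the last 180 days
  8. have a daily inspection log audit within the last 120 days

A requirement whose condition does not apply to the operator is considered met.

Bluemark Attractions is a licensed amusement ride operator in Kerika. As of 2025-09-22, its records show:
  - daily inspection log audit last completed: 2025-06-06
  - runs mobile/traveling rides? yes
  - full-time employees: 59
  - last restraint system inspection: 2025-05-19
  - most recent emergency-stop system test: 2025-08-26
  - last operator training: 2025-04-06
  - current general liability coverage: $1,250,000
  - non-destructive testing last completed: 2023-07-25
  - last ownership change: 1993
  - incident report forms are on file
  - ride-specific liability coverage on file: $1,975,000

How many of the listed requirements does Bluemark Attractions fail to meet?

2

1. restraint system inspection 126 days ago vs limit 120 → not met
2. non-destructive testing 790 days ago vs limit 730 → not met
3. incident report forms present → met
4. ride-specific liability coverage $1,975,000 ≥ $1,700,000 → met
5. general liability coverage $1,250,000 ≥ $1,225,000 → met
6. emergency-stop system test 27 days ago vs limit 30 → met
7. condition 'runs mobile/traveling rides' holds; operator training 169 days ago vs limit 180 → met
8. daily inspection log audit 108 days ago vs limit 120 → met
Not met: 2 of 8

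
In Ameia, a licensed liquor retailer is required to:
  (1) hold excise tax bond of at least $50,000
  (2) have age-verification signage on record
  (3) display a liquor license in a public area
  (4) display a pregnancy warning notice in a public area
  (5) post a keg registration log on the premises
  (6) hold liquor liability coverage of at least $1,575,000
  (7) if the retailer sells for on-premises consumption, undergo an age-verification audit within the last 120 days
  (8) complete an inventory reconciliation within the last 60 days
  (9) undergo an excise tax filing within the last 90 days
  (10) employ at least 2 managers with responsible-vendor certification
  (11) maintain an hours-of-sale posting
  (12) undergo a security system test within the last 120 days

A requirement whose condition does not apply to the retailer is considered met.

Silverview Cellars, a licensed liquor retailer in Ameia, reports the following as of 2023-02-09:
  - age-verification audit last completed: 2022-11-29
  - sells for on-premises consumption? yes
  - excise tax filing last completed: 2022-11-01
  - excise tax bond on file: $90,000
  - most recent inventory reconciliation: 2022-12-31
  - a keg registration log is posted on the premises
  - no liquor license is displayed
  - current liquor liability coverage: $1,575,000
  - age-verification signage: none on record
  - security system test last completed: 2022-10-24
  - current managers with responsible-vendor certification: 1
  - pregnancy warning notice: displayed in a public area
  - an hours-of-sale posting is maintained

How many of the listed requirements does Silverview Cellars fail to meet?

4

1. excise tax bond $90,000 ≥ $50,000 → met
2. age-verification signage absent → not met
3. liquor license absent → not met
4. pregnancy warning notice present → met
5. keg registration log present → met
6. liquor liability coverage $1,575,000 ≥ $1,575,000 → met
7. condition 'sells for on-premises consumption' holds; age-verification audit 72 days ago vs limit 120 → met
8. inventory reconciliation 40 days ago vs limit 60 → met
9. excise tax filing 100 days ago vs limit 90 → not met
10. managers with responsible-vendor certification 1 < 2 → not met
11. hours-of-sale posting present → met
12. security system test 108 days ago vs limit 120 → met
Not met: 4 of 12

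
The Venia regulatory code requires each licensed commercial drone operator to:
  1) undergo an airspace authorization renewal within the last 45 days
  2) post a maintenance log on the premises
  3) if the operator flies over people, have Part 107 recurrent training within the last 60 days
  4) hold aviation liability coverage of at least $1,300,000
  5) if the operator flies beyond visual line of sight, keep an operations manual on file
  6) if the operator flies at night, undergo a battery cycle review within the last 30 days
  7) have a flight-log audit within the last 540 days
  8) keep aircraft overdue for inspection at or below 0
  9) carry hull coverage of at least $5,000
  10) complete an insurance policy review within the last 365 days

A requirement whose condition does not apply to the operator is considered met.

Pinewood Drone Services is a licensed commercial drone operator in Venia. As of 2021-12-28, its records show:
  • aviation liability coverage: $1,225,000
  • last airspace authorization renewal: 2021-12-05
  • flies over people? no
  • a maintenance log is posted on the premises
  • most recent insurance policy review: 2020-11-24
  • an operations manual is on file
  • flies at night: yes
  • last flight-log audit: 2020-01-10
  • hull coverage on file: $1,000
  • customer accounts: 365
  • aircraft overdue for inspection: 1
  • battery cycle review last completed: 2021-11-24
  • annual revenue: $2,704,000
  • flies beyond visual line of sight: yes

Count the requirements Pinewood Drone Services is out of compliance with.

6

1. airspace authorization renewal 23 days ago vs limit 45 → met
2. maintenance log present → met
3. condition 'flies over people' does not hold → requirement n/a → met
4. aviation liability coverage $1,225,000 < $1,300,000 → not met
5. condition 'flies beyond visual line of sight' holds; operations manual present → met
6. condition 'flies at night' holds; battery cycle review 34 days ago vs limit 30 → not met
7. flight-log audit 718 days ago vs limit 540 → not met
8. aircraft overdue for inspection 1 > 0 → not met
9. hull coverage $1,000 < $5,000 → not met
10. insurance policy review 399 days ago vs limit 365 → not met
Not met: 6 of 10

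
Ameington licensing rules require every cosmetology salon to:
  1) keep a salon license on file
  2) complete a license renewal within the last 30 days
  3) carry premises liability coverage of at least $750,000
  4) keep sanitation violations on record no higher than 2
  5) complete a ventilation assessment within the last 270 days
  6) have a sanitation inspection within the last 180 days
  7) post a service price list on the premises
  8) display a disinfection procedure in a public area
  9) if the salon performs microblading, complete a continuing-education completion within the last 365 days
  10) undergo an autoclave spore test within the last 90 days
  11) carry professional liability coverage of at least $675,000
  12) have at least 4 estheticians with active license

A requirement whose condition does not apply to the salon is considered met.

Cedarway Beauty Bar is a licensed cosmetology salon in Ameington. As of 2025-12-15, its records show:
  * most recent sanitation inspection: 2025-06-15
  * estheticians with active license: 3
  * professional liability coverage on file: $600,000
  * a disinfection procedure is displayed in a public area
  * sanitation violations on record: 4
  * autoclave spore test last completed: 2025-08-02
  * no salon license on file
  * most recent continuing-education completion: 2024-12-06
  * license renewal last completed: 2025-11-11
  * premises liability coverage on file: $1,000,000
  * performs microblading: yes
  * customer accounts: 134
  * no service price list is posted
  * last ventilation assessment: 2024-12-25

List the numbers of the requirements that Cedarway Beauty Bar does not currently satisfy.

1. salon license absent → not met
2. license renewal 34 days ago vs limit 30 → not met
3. premises liability coverage $1,000,000 ≥ $750,000 → met
4. sanitation violations on record 4 > 2 → not met
5. ventilation assessment 355 days ago vs limit 270 → not met
6. sanitation inspection 183 days ago vs limit 180 → not met
7. service price list absent → not met
8. disinfection procedure present → met
9. condition 'performs microblading' holds; continuing-education completion 374 days ago vs limit 365 → not met
10. autoclave spore test 135 days ago vs limit 90 → not met
11. professional liability coverage $600,000 < $675,000 → not met
12. estheticians with active license 3 < 4 → not met
Not met: 1, 2, 4, 5, 6, 7, 9, 10, 11, 12

1, 2, 4, 5, 6, 7, 9, 10, 11, 12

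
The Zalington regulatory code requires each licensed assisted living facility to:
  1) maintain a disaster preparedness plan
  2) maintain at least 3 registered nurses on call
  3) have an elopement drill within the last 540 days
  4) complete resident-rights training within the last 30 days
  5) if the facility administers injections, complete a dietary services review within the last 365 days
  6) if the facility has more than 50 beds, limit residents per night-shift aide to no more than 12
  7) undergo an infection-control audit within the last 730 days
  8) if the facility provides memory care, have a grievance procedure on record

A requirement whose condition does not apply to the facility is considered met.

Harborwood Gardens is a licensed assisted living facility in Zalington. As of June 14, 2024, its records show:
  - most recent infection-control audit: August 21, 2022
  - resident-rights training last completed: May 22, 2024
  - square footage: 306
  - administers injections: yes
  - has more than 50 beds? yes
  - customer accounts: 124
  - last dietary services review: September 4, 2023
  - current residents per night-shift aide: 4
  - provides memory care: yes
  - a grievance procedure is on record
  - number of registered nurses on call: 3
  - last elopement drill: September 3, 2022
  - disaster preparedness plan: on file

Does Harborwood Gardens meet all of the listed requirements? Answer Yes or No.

1. disaster preparedness plan present → met
2. registered nurses on call 3 ≥ 3 → met
3. elopement drill 650 days ago vs limit 540 → not met
4. resident-rights training 23 days ago vs limit 30 → met
5. condition 'administers injections' holds; dietary services review 284 days ago vs limit 365 → met
6. condition 'has more than 50 beds' holds; residents per night-shift aide 4 ≤ 12 → met
7. infection-control audit 663 days ago vs limit 730 → met
8. condition 'provides memory care' holds; grievance procedure present → met
Not met: 3

No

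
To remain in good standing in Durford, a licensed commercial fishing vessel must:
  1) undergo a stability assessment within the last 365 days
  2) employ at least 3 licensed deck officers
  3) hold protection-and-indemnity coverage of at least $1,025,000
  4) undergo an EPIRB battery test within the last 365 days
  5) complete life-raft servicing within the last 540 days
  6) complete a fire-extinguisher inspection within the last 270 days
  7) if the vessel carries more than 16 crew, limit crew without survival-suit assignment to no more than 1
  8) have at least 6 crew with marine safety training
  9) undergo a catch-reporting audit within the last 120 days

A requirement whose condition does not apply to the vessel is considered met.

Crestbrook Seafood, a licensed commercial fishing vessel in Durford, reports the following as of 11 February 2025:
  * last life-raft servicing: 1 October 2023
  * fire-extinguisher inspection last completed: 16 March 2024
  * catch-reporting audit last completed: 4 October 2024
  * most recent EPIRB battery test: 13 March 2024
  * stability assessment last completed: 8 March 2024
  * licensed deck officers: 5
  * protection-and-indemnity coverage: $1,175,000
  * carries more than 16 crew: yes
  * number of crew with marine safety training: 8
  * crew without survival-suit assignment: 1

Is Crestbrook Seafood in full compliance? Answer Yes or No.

1. stability assessment 340 days ago vs limit 365 → met
2. licensed deck officers 5 ≥ 3 → met
3. protection-and-indemnity coverage $1,175,000 ≥ $1,025,000 → met
4. EPIRB battery test 335 days ago vs limit 365 → met
5. life-raft servicing 499 days ago vs limit 540 → met
6. fire-extinguisher inspection 332 days ago vs limit 270 → not met
7. condition 'carries more than 16 crew' holds; crew without survival-suit assignment 1 ≤ 1 → met
8. crew with marine safety training 8 ≥ 6 → met
9. catch-reporting audit 130 days ago vs limit 120 → not met
Not met: 6, 9

No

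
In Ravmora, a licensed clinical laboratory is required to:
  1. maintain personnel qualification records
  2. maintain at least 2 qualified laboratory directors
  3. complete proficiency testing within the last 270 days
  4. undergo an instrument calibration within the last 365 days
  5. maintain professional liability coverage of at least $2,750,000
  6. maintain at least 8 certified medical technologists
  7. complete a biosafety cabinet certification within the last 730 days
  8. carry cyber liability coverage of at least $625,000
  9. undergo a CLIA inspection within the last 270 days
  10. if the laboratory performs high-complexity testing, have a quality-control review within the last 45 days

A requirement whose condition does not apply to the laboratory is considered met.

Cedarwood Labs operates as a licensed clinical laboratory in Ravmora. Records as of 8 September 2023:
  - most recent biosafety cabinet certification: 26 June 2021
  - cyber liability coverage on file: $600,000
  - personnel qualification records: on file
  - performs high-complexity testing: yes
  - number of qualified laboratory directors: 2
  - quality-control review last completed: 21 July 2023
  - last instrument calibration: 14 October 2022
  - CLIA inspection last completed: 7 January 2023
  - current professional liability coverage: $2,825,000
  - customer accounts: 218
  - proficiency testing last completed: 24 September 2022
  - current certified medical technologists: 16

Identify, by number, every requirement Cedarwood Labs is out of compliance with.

1. personnel qualification records present → met
2. qualified laboratory directors 2 ≥ 2 → met
3. proficiency testing 349 days ago vs limit 270 → not met
4. instrument calibration 329 days ago vs limit 365 → met
5. professional liability coverage $2,825,000 ≥ $2,750,000 → met
6. certified medical technologists 16 ≥ 8 → met
7. biosafety cabinet certification 804 days ago vs limit 730 → not met
8. cyber liability coverage $600,000 < $625,000 → not met
9. CLIA inspection 244 days ago vs limit 270 → met
10. condition 'performs high-complexity testing' holds; quality-control review 49 days ago vs limit 45 → not met
Not met: 3, 7, 8, 10

3, 7, 8, 10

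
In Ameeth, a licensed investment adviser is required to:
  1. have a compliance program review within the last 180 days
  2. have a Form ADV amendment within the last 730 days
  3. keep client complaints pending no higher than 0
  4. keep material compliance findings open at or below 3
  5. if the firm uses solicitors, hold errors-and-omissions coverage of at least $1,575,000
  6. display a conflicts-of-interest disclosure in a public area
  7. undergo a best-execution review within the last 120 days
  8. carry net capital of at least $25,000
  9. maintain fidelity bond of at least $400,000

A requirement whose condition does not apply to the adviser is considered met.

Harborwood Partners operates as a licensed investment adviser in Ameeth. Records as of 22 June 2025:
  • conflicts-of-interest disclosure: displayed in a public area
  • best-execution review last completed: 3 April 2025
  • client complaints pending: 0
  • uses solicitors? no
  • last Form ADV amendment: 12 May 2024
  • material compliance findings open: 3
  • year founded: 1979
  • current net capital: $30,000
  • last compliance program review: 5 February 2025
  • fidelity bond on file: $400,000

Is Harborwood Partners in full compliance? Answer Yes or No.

1. compliance program review 137 days ago vs limit 180 → met
2. Form ADV amendment 406 days ago vs limit 730 → met
3. client complaints pending 0 ≤ 0 → met
4. material compliance findings open 3 ≤ 3 → met
5. condition 'uses solicitors' does not hold → requirement n/a → met
6. conflicts-of-interest disclosure present → met
7. best-execution review 80 days ago vs limit 120 → met
8. net capital $30,000 ≥ $25,000 → met
9. fidelity bond $400,000 ≥ $400,000 → met
All met.

Yes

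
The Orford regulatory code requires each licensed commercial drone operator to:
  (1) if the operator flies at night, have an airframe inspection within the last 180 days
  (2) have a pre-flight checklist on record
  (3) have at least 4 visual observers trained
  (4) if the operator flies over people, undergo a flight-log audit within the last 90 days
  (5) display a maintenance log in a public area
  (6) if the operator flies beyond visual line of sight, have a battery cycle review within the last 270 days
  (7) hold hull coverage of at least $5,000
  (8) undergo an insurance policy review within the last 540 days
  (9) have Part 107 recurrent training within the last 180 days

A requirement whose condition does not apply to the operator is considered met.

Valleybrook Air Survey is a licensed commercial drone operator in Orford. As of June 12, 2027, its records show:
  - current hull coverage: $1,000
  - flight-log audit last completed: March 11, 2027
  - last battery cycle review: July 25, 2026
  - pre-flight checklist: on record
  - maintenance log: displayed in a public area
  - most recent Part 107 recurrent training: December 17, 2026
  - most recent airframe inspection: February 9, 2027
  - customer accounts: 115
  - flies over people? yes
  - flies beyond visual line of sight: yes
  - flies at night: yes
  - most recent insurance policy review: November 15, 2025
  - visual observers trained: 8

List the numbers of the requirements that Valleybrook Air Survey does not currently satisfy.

1. condition 'flies at night' holds; airframe inspection 123 days ago vs limit 180 → met
2. pre-flight checklist present → met
3. visual observers trained 8 ≥ 4 → met
4. condition 'flies over people' holds; flight-log audit 93 days ago vs limit 90 → not met
5. maintenance log present → met
6. condition 'flies beyond visual line of sight' holds; battery cycle review 322 days ago vs limit 270 → not met
7. hull coverage $1,000 < $5,000 → not met
8. insurance policy review 574 days ago vs limit 540 → not met
9. Part 107 recurrent training 177 days ago vs limit 180 → met
Not met: 4, 6, 7, 8

4, 6, 7, 8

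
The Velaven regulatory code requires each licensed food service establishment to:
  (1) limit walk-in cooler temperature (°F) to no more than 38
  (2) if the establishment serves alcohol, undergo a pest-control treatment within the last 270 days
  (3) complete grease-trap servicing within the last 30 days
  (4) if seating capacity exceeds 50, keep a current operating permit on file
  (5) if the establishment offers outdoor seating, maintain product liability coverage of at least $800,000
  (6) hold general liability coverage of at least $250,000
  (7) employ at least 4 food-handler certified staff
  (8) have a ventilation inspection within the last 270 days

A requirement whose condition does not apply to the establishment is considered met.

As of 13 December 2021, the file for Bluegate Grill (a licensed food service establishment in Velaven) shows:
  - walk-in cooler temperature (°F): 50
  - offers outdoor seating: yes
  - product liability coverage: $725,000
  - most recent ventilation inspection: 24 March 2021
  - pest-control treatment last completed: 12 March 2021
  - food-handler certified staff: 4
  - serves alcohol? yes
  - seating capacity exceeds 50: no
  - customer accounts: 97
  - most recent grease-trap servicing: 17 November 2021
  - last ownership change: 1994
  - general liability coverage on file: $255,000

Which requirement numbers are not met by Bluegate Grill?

1, 2, 5

1. walk-in cooler temperature (°F) 50 > 38 → not met
2. condition 'serves alcohol' holds; pest-control treatment 276 days ago vs limit 270 → not met
3. grease-trap servicing 26 days ago vs limit 30 → met
4. condition 'seating capacity exceeds 50' does not hold → requirement n/a → met
5. condition 'offers outdoor seating' holds; product liability coverage $725,000 < $800,000 → not met
6. general liability coverage $255,000 ≥ $250,000 → met
7. food-handler certified staff 4 ≥ 4 → met
8. ventilation inspection 264 days ago vs limit 270 → met
Not met: 1, 2, 5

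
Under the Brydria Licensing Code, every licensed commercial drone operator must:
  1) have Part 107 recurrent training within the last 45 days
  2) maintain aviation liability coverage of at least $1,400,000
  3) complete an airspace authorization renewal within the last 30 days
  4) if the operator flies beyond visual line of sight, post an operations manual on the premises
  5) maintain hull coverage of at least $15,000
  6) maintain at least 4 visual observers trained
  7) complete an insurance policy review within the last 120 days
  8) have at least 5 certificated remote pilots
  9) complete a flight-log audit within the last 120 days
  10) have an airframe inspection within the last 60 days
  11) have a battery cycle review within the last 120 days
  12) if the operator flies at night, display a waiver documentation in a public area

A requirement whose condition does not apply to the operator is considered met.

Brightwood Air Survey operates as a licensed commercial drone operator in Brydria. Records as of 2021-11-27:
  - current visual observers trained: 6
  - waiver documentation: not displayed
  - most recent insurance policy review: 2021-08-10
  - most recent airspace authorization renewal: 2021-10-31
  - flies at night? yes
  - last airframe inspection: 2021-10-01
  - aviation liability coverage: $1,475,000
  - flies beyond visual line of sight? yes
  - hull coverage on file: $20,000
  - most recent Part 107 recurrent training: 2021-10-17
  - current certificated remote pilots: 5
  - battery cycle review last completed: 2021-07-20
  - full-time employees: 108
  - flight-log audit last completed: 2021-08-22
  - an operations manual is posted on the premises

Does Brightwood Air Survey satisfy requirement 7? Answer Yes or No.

Yes

7. insurance policy review 109 days ago vs limit 120 → met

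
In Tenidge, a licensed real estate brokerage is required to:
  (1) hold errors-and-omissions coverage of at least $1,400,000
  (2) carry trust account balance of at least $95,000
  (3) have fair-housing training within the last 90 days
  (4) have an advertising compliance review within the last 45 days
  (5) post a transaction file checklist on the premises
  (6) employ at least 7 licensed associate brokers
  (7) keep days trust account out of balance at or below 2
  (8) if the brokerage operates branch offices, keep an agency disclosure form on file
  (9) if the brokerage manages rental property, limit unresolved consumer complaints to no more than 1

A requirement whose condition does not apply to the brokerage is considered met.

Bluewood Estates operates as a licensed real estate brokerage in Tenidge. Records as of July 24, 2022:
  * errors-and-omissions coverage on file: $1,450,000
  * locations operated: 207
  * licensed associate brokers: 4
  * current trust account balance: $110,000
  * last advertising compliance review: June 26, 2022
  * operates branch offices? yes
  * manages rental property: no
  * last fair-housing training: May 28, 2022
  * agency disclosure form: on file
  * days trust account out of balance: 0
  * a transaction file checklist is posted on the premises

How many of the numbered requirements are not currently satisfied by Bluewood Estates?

1

1. errors-and-omissions coverage $1,450,000 ≥ $1,400,000 → met
2. trust account balance $110,000 ≥ $95,000 → met
3. fair-housing training 57 days ago vs limit 90 → met
4. advertising compliance review 28 days ago vs limit 45 → met
5. transaction file checklist present → met
6. licensed associate brokers 4 < 7 → not met
7. days trust account out of balance 0 ≤ 2 → met
8. condition 'operates branch offices' holds; agency disclosure form present → met
9. condition 'manages rental property' does not hold → requirement n/a → met
Not met: 1 of 9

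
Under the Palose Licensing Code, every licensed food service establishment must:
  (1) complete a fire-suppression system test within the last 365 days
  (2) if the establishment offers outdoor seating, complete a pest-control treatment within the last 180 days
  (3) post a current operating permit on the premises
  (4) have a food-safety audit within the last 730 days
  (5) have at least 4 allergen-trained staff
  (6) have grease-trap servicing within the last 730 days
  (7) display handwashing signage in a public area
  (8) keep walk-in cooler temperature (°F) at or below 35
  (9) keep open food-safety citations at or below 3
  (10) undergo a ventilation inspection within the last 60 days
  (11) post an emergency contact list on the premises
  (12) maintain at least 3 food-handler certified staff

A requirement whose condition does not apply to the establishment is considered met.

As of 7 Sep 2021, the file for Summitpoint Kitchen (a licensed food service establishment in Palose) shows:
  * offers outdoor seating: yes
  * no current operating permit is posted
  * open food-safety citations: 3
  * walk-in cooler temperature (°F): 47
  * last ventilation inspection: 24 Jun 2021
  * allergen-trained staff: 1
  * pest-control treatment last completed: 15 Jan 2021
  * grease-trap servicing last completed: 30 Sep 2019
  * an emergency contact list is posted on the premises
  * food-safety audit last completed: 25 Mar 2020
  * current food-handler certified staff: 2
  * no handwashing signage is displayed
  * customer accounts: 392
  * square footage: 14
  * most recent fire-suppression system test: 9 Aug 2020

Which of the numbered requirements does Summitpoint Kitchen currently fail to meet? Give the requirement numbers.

1, 2, 3, 5, 7, 8, 10, 12

1. fire-suppression system test 394 days ago vs limit 365 → not met
2. condition 'offers outdoor seating' holds; pest-control treatment 235 days ago vs limit 180 → not met
3. current operating permit absent → not met
4. food-safety audit 531 days ago vs limit 730 → met
5. allergen-trained staff 1 < 4 → not met
6. grease-trap servicing 708 days ago vs limit 730 → met
7. handwashing signage absent → not met
8. walk-in cooler temperature (°F) 47 > 35 → not met
9. open food-safety citations 3 ≤ 3 → met
10. ventilation inspection 75 days ago vs limit 60 → not met
11. emergency contact list present → met
12. food-handler certified staff 2 < 3 → not met
Not met: 1, 2, 3, 5, 7, 8, 10, 12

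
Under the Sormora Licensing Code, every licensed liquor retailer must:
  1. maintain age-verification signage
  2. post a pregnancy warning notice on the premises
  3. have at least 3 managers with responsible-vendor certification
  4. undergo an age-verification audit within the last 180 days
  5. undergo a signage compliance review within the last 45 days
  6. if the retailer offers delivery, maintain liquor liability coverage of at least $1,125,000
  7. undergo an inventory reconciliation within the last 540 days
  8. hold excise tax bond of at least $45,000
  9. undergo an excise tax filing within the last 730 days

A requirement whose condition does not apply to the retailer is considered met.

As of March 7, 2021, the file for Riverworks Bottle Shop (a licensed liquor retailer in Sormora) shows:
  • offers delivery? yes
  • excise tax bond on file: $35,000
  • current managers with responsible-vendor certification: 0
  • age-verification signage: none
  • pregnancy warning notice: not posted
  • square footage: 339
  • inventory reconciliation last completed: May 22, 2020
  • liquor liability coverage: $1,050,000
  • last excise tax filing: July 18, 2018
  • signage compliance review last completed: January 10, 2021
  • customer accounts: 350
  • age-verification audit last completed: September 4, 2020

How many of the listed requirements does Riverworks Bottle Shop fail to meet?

1. age-verification signage absent → not met
2. pregnancy warning notice absent → not met
3. managers with responsible-vendor certification 0 < 3 → not met
4. age-verification audit 184 days ago vs limit 180 → not met
5. signage compliance review 56 days ago vs limit 45 → not met
6. condition 'offers delivery' holds; liquor liability coverage $1,050,000 < $1,125,000 → not met
7. inventory reconciliation 289 days ago vs limit 540 → met
8. excise tax bond $35,000 < $45,000 → not met
9. excise tax filing 963 days ago vs limit 730 → not met
Not met: 8 of 9

8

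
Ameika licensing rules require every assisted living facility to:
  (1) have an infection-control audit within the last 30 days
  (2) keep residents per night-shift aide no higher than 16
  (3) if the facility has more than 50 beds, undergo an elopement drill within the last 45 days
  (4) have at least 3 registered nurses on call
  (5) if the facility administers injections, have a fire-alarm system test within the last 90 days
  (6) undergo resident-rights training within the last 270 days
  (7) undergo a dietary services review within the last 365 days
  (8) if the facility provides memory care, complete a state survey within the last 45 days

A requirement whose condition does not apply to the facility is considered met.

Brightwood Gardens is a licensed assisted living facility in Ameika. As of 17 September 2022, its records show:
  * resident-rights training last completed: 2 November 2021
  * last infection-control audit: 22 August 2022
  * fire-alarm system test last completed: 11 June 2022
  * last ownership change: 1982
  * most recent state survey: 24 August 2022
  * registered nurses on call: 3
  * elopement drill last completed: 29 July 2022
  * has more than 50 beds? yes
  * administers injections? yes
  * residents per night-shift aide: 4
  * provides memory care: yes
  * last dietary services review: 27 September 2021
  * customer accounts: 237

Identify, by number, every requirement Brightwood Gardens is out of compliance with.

1. infection-control audit 26 days ago vs limit 30 → met
2. residents per night-shift aide 4 ≤ 16 → met
3. condition 'has more than 50 beds' holds; elopement drill 50 days ago vs limit 45 → not met
4. registered nurses on call 3 ≥ 3 → met
5. condition 'administers injections' holds; fire-alarm system test 98 days ago vs limit 90 → not met
6. resident-rights training 319 days ago vs limit 270 → not met
7. dietary services review 355 days ago vs limit 365 → met
8. condition 'provides memory care' holds; state survey 24 days ago vs limit 45 → met
Not met: 3, 5, 6

3, 5, 6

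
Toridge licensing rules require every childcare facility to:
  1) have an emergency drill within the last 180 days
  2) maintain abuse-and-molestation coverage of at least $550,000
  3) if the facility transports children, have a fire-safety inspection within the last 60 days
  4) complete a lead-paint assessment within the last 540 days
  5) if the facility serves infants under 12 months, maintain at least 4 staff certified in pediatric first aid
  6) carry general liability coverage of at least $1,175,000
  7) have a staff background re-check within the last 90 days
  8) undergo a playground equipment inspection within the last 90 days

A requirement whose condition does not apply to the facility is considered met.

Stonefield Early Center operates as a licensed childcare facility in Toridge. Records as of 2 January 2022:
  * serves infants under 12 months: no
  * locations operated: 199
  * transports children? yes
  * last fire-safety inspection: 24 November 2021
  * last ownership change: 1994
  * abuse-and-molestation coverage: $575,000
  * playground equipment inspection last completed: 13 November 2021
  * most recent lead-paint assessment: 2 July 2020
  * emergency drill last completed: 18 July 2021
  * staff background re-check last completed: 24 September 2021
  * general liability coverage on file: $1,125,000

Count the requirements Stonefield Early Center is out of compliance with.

3

1. emergency drill 168 days ago vs limit 180 → met
2. abuse-and-molestation coverage $575,000 ≥ $550,000 → met
3. condition 'transports children' holds; fire-safety inspection 39 days ago vs limit 60 → met
4. lead-paint assessment 549 days ago vs limit 540 → not met
5. condition 'serves infants under 12 months' does not hold → requirement n/a → met
6. general liability coverage $1,125,000 < $1,175,000 → not met
7. staff background re-check 100 days ago vs limit 90 → not met
8. playground equipment inspection 50 days ago vs limit 90 → met
Not met: 3 of 8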